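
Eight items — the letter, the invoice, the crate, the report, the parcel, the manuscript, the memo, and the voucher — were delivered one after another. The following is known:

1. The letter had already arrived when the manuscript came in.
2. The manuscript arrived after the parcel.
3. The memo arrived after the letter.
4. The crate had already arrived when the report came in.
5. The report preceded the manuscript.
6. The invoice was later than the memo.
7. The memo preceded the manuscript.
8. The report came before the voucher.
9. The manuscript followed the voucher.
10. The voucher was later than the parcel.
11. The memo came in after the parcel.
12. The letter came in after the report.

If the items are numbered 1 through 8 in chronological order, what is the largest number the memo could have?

6

The memo must come before the invoice and the manuscript — 2 items forced after it.
Everything else can be placed before the memo in some valid order, so the memo can sit as late as position 8 − 2 = 6.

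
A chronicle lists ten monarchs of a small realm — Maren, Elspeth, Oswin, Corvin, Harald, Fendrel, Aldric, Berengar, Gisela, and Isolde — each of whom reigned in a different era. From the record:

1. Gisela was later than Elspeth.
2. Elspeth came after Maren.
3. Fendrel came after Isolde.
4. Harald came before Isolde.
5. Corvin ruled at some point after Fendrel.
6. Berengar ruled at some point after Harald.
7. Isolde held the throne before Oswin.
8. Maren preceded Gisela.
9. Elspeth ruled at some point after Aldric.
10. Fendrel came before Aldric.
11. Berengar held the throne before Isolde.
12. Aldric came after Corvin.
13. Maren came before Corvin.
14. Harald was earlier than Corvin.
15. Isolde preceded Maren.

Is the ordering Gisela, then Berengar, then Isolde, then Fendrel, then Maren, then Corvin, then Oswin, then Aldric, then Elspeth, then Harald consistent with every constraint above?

no

The constraints require Elspeth before Gisela, but in the proposed sequence Gisela appears ahead of Elspeth. That one violation is enough.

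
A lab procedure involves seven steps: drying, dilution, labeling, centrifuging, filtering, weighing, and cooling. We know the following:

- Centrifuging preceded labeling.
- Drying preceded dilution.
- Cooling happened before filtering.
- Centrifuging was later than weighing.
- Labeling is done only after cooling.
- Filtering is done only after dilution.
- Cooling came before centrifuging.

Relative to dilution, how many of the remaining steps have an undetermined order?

4

Forced before dilution: drying; forced after dilution: filtering.
That leaves centrifuging, cooling, labeling, and weighing with no forced order relative to dilution — 4.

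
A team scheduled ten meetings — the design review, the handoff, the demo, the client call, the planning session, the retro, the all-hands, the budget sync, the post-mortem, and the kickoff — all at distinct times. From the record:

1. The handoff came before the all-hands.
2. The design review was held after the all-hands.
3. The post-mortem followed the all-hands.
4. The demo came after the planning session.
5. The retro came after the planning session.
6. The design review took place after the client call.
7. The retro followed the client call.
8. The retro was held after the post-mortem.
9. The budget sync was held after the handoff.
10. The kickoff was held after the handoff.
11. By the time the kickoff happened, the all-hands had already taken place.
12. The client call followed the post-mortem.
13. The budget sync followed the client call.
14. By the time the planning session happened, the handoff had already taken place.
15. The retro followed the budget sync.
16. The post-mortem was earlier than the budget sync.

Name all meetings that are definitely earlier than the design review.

the all-hands, the client call, the handoff, the post-mortem

Directly stated before the design review: the all-hands and the client call.
The handoff reaches the design review via the handoff → the all-hands → the design review.
The post-mortem reaches the design review via the post-mortem → the client call → the design review.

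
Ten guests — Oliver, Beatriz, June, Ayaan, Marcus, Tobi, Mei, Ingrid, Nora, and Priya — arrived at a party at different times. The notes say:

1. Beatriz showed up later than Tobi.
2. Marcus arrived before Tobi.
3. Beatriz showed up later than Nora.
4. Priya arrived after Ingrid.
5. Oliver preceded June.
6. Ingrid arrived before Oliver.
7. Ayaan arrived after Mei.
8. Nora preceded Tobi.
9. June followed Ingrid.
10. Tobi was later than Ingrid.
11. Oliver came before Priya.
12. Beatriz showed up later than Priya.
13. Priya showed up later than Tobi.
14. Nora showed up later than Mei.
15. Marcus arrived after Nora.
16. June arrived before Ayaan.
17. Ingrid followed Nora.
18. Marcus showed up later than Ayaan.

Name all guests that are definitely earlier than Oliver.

Ingrid, Mei, Nora

Directly stated before Oliver: Ingrid.
Mei reaches Oliver via Mei → Nora → Ingrid → Oliver.
Nora reaches Oliver via Nora → Ingrid → Oliver.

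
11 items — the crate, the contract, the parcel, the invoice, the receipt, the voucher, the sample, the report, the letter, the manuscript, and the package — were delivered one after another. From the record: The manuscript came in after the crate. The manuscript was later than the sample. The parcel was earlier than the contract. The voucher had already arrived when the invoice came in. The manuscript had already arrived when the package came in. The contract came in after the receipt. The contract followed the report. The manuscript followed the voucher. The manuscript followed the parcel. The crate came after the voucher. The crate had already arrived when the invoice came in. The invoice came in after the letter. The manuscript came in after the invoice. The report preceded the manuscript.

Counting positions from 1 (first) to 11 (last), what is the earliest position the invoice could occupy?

4

The crate, the letter, and the voucher must all come before the invoice — 3 forced predecessors.
Nothing else is forced ahead of the invoice, so its earliest slot is position 3 + 1 = 4.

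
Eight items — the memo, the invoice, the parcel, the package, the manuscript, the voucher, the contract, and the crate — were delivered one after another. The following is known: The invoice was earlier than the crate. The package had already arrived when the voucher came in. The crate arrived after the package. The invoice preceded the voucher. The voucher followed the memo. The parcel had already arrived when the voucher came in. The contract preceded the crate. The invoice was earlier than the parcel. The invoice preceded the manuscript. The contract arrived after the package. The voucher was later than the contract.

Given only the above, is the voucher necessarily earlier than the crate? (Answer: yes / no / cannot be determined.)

cannot be determined

No chain of stated constraints runs from the voucher to the crate, and none runs from the crate to the voucher either.
So the relative order of the voucher and the crate is not fixed by the given facts.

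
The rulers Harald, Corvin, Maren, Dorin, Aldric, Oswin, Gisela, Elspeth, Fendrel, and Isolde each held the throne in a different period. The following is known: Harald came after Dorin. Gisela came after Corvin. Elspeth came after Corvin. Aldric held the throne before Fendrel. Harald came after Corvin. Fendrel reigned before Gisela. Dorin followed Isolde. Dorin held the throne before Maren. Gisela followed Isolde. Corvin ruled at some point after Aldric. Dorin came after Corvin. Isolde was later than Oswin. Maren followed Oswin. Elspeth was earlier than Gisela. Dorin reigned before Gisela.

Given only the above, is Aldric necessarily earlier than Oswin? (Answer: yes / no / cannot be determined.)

No chain of stated constraints runs from Aldric to Oswin, and none runs from Oswin to Aldric either.
So the relative order of Aldric and Oswin is not fixed by the given facts.

cannot be determined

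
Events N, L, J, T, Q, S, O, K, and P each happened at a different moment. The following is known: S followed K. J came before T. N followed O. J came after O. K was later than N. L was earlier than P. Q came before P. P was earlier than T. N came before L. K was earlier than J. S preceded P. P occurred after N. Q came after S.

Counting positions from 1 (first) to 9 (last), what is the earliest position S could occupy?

4

K, N, and O must all come before S — 3 forced predecessors.
Nothing else is forced ahead of S, so its earliest slot is position 3 + 1 = 4.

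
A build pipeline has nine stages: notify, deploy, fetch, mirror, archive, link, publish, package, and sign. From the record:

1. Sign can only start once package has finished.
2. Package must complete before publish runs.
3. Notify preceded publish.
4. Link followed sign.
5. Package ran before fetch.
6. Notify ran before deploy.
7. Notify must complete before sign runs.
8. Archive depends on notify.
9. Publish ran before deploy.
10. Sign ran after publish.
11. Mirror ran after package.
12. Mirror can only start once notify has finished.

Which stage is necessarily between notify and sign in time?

Tracing the constraints gives notify → publish → sign, so publish sits after notify and before sign.
No other stage is forced both after notify and before sign.

publish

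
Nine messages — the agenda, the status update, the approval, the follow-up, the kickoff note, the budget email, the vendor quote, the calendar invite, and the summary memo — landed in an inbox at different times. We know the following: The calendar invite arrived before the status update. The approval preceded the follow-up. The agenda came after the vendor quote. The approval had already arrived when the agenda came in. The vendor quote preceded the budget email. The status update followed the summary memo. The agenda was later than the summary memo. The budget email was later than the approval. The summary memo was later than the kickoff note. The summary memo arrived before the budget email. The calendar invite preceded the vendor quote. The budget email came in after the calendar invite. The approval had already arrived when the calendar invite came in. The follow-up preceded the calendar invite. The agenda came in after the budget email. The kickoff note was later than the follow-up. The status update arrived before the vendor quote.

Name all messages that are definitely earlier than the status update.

Directly stated before the status update: the calendar invite and the summary memo.
The approval reaches the status update via the approval → the calendar invite → the status update.
The follow-up reaches the status update via the follow-up → the calendar invite → the status update.
The kickoff note reaches the status update via the kickoff note → the summary memo → the status update.

the approval, the calendar invite, the follow-up, the kickoff note, the summary memo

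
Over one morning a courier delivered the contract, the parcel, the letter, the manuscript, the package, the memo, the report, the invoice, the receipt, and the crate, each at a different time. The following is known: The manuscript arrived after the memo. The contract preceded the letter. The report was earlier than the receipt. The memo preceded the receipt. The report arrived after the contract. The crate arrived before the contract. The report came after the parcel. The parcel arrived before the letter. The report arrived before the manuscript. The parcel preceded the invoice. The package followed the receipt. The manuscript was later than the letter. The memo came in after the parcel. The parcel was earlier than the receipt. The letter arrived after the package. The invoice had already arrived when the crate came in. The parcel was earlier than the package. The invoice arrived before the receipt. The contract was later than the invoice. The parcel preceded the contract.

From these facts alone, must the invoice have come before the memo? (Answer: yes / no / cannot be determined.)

No chain of stated constraints runs from the invoice to the memo, and none runs from the memo to the invoice either.
So the relative order of the invoice and the memo is not fixed by the given facts.

cannot be determined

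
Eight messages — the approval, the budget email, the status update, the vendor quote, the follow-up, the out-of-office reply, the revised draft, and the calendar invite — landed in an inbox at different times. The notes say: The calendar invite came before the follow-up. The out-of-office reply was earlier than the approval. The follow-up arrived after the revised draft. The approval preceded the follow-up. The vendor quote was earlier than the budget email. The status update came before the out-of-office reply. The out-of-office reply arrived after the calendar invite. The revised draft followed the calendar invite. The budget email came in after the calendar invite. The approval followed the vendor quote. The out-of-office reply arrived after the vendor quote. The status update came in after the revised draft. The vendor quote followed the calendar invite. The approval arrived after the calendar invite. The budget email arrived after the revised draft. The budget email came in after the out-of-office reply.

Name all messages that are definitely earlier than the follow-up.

the approval, the calendar invite, the out-of-office reply, the revised draft, the status update, the vendor quote

Directly stated before the follow-up: the approval, the calendar invite, and the revised draft.
The out-of-office reply reaches the follow-up via the out-of-office reply → the approval → the follow-up.
The status update reaches the follow-up via the status update → the out-of-office reply → the approval → the follow-up.
The vendor quote reaches the follow-up via the vendor quote → the approval → the follow-up.
No chain forces the budget email ahead of the follow-up.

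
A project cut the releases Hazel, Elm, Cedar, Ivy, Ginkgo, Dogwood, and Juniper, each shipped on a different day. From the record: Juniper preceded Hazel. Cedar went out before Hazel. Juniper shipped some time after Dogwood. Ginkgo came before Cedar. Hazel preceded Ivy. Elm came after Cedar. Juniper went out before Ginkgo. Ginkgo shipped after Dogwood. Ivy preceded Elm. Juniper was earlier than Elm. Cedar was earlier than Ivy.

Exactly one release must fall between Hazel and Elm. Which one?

Tracing the constraints gives Hazel → Ivy → Elm, so Ivy sits after Hazel and before Elm.
No other release is forced both after Hazel and before Elm.

Ivy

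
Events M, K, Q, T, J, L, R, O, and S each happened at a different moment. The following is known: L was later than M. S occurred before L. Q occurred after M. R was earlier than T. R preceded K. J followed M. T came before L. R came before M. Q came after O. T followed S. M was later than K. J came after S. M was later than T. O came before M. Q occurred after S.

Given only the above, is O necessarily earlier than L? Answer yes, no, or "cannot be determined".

Chain the constraints: O → M → L. Each link is directly stated, so O comes before L.

yes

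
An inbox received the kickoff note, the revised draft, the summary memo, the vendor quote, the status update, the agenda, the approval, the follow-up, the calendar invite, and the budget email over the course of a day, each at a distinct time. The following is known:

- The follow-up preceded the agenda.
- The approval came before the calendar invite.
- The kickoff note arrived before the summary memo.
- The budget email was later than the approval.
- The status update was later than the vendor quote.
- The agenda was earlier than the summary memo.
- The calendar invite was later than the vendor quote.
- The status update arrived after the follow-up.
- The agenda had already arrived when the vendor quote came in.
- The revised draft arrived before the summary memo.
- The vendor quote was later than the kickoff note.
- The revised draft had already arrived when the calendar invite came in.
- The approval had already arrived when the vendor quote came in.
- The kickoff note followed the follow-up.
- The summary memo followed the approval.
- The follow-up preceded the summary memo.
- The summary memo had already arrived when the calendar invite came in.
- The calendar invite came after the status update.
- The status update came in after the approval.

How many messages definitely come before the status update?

Directly stated before the status update: the approval, the follow-up, and the vendor quote.
The agenda reaches the status update via the agenda → the vendor quote → the status update.
The kickoff note reaches the status update via the kickoff note → the vendor quote → the status update.
No chain forces the revised draft (or any of the others) ahead of the status update.
That's the agenda, the approval, the follow-up, the kickoff note, and the vendor quote — 5 in all.

5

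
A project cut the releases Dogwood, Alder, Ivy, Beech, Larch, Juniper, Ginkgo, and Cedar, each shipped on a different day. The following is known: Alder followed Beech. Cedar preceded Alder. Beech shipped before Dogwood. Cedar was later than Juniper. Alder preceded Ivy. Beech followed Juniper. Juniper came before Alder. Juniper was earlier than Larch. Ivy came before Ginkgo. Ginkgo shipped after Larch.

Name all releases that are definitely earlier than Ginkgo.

Directly stated before Ginkgo: Ivy and Larch.
Alder reaches Ginkgo via Alder → Ivy → Ginkgo.
Beech reaches Ginkgo via Beech → Alder → Ivy → Ginkgo.
Cedar reaches Ginkgo via Cedar → Alder → Ivy → Ginkgo.
Likewise Juniper reaches Ginkgo by chaining the stated constraints.
No chain forces Dogwood ahead of Ginkgo.

Alder, Beech, Cedar, Ivy, Juniper, Larch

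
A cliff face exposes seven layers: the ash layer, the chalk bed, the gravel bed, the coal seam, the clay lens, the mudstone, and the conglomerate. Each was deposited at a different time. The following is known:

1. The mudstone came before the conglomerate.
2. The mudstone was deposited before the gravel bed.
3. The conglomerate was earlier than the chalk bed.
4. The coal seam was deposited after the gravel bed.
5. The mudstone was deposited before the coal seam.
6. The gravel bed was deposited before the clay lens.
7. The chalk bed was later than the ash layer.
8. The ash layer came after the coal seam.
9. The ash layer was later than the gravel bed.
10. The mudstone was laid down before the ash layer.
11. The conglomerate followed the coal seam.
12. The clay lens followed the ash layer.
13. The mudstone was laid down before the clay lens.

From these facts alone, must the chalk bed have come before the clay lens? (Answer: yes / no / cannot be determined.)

No chain of stated constraints runs from the chalk bed to the clay lens, and none runs from the clay lens to the chalk bed either.
So the relative order of the chalk bed and the clay lens is not fixed by the given facts.

cannot be determined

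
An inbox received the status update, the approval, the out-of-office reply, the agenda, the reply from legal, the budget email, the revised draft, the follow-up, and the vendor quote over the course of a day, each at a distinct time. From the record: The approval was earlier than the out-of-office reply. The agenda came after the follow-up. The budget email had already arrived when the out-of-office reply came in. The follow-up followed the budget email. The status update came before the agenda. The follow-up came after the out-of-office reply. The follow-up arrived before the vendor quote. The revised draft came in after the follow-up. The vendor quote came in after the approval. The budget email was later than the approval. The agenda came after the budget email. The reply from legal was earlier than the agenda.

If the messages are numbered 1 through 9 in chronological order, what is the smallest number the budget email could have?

2

The approval must come before the budget email — 1 forced predecessor.
Nothing else is forced ahead of the budget email, so its earliest slot is position 1 + 1 = 2.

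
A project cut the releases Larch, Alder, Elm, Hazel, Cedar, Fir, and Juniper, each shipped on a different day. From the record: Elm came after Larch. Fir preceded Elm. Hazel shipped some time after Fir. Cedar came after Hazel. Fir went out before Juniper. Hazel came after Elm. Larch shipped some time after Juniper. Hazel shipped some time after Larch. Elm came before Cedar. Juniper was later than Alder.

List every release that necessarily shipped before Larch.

Alder, Fir, Juniper

Directly stated before Larch: Juniper.
Alder reaches Larch via Alder → Juniper → Larch.
Fir reaches Larch via Fir → Juniper → Larch.
No chain forces Cedar (or any of the others) ahead of Larch.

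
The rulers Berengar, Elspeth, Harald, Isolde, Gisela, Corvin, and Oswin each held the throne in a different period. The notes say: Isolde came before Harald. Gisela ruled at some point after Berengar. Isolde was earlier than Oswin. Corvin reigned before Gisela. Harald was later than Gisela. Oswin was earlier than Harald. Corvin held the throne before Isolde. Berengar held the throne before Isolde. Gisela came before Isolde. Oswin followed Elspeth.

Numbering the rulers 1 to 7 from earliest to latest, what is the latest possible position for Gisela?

Gisela must come before Harald, Isolde, and Oswin — 3 rulers forced after them.
Everything else can be placed before Gisela in some valid order, so Gisela can sit as late as position 7 − 3 = 4.

4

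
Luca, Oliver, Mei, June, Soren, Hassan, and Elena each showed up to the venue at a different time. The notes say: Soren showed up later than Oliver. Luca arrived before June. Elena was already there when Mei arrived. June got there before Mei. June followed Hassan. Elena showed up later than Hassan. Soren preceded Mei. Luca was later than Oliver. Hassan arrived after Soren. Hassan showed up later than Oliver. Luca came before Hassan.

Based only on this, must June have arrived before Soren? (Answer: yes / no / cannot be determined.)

no

Tracing the constraints gives Soren → Hassan → June, so Soren must come before June.
That means June cannot be before Soren.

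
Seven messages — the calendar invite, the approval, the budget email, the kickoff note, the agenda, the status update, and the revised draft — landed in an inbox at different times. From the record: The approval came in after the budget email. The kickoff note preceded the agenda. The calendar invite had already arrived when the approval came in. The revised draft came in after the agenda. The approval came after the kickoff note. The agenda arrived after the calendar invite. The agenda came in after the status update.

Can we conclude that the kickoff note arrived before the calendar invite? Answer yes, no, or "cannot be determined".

cannot be determined

No chain of stated constraints runs from the kickoff note to the calendar invite, and none runs from the calendar invite to the kickoff note either.
So the relative order of the kickoff note and the calendar invite is not fixed by the given facts.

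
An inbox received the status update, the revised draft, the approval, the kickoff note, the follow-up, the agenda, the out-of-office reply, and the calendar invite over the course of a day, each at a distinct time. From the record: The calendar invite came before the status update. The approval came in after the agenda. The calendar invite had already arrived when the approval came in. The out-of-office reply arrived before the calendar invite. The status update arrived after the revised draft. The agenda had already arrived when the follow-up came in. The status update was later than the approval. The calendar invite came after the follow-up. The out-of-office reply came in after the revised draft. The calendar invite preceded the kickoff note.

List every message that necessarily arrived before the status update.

Directly stated before the status update: the approval, the calendar invite, and the revised draft.
The agenda reaches the status update via the agenda → the approval → the status update.
The follow-up reaches the status update via the follow-up → the calendar invite → the status update.
The out-of-office reply reaches the status update via the out-of-office reply → the calendar invite → the status update.

the agenda, the approval, the calendar invite, the follow-up, the out-of-office reply, the revised draft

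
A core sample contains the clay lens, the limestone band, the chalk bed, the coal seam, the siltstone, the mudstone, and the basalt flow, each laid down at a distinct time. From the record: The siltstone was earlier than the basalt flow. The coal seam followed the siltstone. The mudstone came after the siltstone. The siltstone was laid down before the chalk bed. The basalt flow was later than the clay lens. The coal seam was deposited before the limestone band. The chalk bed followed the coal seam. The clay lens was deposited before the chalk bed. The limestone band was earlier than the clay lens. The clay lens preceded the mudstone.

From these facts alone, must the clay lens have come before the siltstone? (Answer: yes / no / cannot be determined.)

Tracing the constraints gives the siltstone → the coal seam → the limestone band → the clay lens, so the siltstone must come before the clay lens.
That means the clay lens cannot be before the siltstone.

no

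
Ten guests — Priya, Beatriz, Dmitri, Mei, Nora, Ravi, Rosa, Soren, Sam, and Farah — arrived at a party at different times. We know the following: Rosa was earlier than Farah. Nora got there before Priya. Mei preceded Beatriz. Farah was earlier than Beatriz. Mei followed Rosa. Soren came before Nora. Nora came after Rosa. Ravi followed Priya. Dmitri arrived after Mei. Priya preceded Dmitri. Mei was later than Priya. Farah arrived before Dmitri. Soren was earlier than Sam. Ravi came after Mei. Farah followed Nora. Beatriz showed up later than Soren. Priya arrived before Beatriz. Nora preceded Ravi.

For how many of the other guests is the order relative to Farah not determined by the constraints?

Forced before Farah: Nora, Rosa, and Soren; forced after Farah: Beatriz and Dmitri.
That leaves Mei, Priya, Ravi, and Sam with no forced order relative to Farah — 4.

4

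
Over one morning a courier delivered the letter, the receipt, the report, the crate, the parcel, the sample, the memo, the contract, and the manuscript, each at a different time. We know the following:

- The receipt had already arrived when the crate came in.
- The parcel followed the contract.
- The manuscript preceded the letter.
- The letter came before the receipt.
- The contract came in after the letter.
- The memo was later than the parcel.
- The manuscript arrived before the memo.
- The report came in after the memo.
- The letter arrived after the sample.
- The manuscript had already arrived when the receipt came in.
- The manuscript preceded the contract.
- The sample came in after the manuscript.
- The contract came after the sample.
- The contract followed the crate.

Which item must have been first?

the manuscript

The manuscript has a chain of constraints placing it before every other item, so the manuscript must be first.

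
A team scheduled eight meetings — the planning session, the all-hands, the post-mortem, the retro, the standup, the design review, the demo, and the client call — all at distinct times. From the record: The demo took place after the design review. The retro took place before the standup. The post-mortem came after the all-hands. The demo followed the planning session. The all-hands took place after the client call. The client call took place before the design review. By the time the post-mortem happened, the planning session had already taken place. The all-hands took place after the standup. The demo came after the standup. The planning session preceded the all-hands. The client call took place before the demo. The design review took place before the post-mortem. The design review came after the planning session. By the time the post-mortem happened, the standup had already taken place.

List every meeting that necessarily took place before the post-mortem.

Directly stated before the post-mortem: the all-hands, the design review, the planning session, and the standup.
The client call reaches the post-mortem via the client call → the design review → the post-mortem.
The retro reaches the post-mortem via the retro → the standup → the post-mortem.

the all-hands, the client call, the design review, the planning session, the retro, the standup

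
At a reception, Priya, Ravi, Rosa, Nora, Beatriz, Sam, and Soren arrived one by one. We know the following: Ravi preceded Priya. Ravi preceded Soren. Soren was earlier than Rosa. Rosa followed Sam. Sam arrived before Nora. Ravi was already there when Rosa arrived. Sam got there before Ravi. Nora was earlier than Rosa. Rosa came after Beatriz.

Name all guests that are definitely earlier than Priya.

Directly stated before Priya: Ravi.
Sam reaches Priya via Sam → Ravi → Priya.

Ravi, Sam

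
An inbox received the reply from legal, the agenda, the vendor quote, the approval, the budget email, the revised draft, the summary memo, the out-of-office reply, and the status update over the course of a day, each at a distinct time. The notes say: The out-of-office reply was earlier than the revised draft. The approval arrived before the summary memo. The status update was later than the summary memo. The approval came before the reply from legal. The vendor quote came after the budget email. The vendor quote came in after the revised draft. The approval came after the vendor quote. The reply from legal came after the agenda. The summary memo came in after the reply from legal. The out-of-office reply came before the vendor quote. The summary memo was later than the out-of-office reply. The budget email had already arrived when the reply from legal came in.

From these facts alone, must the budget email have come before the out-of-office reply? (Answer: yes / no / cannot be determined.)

cannot be determined

No chain of stated constraints runs from the budget email to the out-of-office reply, and none runs from the out-of-office reply to the budget email either.
So the relative order of the budget email and the out-of-office reply is not fixed by the given facts.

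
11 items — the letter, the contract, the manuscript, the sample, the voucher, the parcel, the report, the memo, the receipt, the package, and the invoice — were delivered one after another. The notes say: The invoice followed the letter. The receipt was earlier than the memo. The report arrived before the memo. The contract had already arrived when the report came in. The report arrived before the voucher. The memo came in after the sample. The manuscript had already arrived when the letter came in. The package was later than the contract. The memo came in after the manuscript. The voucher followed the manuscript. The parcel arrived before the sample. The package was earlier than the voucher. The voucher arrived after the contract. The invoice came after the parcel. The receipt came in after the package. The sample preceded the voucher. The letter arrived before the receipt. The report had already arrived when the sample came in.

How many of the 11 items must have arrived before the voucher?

6

Directly stated before the voucher: the contract, the manuscript, the package, the report, and the sample.
The parcel reaches the voucher via the parcel → the sample → the voucher.
No chain forces the receipt (or any of the others) ahead of the voucher.
That's the contract, the manuscript, the package, the parcel, the report, and the sample — 6 in all.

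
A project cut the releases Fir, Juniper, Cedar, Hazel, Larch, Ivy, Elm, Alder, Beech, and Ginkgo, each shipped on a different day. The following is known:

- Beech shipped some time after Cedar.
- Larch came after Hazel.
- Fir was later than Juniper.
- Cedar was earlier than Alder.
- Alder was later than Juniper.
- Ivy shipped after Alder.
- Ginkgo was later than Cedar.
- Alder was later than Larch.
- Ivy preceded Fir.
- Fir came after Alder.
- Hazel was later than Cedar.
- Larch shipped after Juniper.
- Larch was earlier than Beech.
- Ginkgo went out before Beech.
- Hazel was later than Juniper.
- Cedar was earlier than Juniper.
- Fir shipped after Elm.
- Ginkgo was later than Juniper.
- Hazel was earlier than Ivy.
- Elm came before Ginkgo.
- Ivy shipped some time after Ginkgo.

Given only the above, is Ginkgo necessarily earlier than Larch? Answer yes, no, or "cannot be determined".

cannot be determined

No chain of stated constraints runs from Ginkgo to Larch, and none runs from Larch to Ginkgo either.
So the relative order of Ginkgo and Larch is not fixed by the given facts.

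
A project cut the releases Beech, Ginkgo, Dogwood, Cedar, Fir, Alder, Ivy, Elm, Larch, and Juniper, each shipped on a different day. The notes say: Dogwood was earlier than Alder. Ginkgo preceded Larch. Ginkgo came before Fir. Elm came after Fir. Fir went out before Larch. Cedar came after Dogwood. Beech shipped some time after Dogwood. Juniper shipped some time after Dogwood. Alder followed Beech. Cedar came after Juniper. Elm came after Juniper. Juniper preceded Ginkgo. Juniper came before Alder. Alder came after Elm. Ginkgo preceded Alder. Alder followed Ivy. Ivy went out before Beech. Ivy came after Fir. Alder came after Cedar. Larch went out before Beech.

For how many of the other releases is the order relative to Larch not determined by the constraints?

3

Forced before Larch: Dogwood, Fir, Ginkgo, and Juniper; forced after Larch: Alder and Beech.
That leaves Cedar, Elm, and Ivy with no forced order relative to Larch — 3.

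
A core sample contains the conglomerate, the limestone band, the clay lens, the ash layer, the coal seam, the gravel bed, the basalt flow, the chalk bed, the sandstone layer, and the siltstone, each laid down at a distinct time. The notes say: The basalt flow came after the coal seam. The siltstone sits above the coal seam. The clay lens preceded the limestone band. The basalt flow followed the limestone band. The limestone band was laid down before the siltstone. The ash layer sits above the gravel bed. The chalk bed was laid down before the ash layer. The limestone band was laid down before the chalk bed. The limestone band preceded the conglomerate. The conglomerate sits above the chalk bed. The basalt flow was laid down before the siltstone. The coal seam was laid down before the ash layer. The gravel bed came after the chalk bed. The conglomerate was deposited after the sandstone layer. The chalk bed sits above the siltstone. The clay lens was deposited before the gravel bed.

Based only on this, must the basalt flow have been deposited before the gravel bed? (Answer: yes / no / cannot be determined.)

Chain the constraints: the basalt flow → the siltstone → the chalk bed → the gravel bed. Each link is directly stated, so the basalt flow comes before the gravel bed.

yes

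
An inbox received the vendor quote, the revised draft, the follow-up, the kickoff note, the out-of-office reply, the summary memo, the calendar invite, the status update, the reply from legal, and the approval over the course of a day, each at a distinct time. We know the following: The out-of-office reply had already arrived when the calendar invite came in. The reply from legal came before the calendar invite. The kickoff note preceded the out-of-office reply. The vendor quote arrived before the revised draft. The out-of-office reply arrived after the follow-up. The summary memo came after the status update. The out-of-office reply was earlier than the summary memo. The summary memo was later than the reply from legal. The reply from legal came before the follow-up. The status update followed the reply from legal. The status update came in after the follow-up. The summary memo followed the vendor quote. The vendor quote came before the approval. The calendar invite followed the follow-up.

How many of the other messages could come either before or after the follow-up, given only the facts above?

4

Forced before the follow-up: the reply from legal; forced after the follow-up: the calendar invite, the out-of-office reply, the status update, and the summary memo.
That leaves the approval, the kickoff note, the revised draft, and the vendor quote with no forced order relative to the follow-up — 4.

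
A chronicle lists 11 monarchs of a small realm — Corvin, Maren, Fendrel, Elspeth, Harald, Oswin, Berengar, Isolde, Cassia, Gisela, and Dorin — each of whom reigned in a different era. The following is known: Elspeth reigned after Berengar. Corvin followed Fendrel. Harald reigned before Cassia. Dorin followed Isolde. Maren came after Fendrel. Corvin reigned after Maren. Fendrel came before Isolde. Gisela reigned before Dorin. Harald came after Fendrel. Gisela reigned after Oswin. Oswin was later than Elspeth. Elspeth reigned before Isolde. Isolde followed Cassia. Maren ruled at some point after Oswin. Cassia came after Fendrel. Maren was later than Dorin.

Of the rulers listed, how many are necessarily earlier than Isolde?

5

Directly stated before Isolde: Cassia, Elspeth, and Fendrel.
Berengar reaches Isolde via Berengar → Elspeth → Isolde.
Harald reaches Isolde via Harald → Cassia → Isolde.
That's Berengar, Cassia, Elspeth, Fendrel, and Harald — 5 in all.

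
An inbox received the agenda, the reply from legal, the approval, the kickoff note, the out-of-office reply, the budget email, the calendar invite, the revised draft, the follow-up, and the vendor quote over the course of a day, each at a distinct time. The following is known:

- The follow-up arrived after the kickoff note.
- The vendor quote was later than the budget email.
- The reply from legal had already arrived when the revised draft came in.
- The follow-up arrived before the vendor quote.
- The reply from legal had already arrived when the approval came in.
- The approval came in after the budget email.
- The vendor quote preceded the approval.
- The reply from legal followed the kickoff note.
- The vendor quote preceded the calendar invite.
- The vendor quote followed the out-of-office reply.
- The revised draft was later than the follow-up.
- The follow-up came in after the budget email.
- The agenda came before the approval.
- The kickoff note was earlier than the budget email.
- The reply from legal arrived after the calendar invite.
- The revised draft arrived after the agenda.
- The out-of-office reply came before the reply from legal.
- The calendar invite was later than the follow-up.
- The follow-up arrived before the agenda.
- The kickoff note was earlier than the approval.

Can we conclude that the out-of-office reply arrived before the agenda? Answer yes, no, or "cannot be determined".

No chain of stated constraints runs from the out-of-office reply to the agenda, and none runs from the agenda to the out-of-office reply either.
So the relative order of the out-of-office reply and the agenda is not fixed by the given facts.

cannot be determined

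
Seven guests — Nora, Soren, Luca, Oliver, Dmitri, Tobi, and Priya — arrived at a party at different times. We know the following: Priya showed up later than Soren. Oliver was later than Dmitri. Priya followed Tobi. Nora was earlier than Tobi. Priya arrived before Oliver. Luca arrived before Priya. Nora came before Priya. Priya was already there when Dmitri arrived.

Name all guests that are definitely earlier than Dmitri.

Directly stated before Dmitri: Priya.
Luca reaches Dmitri via Luca → Priya → Dmitri.
Nora reaches Dmitri via Nora → Priya → Dmitri.
Soren reaches Dmitri via Soren → Priya → Dmitri.
Likewise Tobi reaches Dmitri by chaining the stated constraints.

Luca, Nora, Priya, Soren, Tobi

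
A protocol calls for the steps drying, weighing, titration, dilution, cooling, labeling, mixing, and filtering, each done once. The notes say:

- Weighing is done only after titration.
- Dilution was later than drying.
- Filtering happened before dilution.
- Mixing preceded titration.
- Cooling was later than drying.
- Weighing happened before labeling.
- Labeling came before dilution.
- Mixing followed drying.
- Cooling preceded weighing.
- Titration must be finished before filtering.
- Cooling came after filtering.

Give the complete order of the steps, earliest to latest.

drying, mixing, titration, filtering, cooling, weighing, labeling, dilution

The constraints fix every adjacent pair, so only one ordering works:
drying → mixing → titration → filtering → cooling → weighing → labeling → dilution.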